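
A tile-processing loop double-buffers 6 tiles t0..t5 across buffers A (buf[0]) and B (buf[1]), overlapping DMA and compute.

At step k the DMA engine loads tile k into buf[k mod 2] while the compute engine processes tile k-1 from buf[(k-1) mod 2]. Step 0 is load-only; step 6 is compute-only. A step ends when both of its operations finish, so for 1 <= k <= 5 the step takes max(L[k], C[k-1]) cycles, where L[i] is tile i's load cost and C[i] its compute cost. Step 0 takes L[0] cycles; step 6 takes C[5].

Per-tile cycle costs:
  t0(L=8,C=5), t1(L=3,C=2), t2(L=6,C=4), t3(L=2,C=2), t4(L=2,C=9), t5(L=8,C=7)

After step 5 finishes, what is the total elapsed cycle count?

step 0: L[0]=8 → dur=8, Σ=8 | A=load:t0 B=idle [load-only]
step 1: L[1]=3 C[0]=5 → dur=5, Σ=13 | A=compute:t0 B=load:t1 [compute-bound]
step 2: L[2]=6 C[1]=2 → dur=6, Σ=19 | A=load:t2 B=compute:t1 [load-bound]
step 3: L[3]=2 C[2]=4 → dur=4, Σ=23 | A=compute:t2 B=load:t3 [compute-bound]
step 4: L[4]=2 C[3]=2 → dur=2, Σ=25 | A=load:t4 B=compute:t3 [tied]
step 5: L[5]=8 C[4]=9 → dur=9, Σ=34 | A=compute:t4 B=load:t5 [compute-bound]
step 6: C[5]=7 → dur=7, Σ=41 | A=idle B=compute:t5 [compute-only]

end_cycle[5] = 34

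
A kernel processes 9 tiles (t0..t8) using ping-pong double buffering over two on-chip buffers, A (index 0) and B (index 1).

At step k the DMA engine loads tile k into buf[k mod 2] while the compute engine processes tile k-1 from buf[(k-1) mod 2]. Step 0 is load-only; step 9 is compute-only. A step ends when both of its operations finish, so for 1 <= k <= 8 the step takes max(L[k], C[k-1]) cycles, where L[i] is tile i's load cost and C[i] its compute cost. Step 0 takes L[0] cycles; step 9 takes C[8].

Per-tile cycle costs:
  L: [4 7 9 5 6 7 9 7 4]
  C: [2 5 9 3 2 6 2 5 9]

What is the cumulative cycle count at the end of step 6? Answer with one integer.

end_cycle[6] = 51

step 0: L[0]=4 → dur=4, Σ=4 | A=load:t0 B=idle [load-only]
step 1: L[1]=7 C[0]=2 → dur=7, Σ=11 | A=compute:t0 B=load:t1 [load-bound]
step 2: L[2]=9 C[1]=5 → dur=9, Σ=20 | A=load:t2 B=compute:t1 [load-bound]
step 3: L[3]=5 C[2]=9 → dur=9, Σ=29 | A=compute:t2 B=load:t3 [compute-bound]
step 4: L[4]=6 C[3]=3 → dur=6, Σ=35 | A=load:t4 B=compute:t3 [load-bound]
step 5: L[5]=7 C[4]=2 → dur=7, Σ=42 | A=compute:t4 B=load:t5 [load-bound]
step 6: L[6]=9 C[5]=6 → dur=9, Σ=51 | A=load:t6 B=compute:t5 [load-bound]
step 7: L[7]=7 C[6]=2 → dur=7, Σ=58 | A=compute:t6 B=load:t7 [load-bound]
step 8: L[8]=4 C[7]=5 → dur=5, Σ=63 | A=load:t8 B=compute:t7 [compute-bound]
step 9: C[8]=9 → dur=9, Σ=72 | A=compute:t8 B=idle [compute-only]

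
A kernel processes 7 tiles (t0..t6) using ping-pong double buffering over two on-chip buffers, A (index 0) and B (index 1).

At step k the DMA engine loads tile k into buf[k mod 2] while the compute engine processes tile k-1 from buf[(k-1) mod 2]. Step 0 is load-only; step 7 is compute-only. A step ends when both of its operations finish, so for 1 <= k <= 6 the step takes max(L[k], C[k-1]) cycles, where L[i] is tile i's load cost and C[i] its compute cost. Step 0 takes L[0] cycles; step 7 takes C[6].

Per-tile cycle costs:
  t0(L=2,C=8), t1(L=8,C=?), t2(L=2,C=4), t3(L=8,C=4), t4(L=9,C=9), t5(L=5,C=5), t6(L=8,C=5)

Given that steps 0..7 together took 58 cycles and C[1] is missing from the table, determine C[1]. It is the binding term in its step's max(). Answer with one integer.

C[1] = 9

step 0 = dur = L[0]=2 = 2
step 1 = dur = max(L[1]=8, C[0]=8) = 8
step 2 = dur = max(L[2]=2, C[1]=?) = C[1]  (unknown; binding)
step 3 = dur = max(L[3]=8, C[2]=4) = 8
step 4 = dur = max(L[4]=9, C[3]=4) = 9
step 5 = dur = max(L[5]=5, C[4]=9) = 9
step 6 = dur = max(L[6]=8, C[5]=5) = 8
step 7 = dur = C[6]=5 = 5
sum of known step durations = 49
dur[2] = total - known = 58 - 49 = 9
C[1] is the binding max in step 2, so C[1] = dur[2] = 9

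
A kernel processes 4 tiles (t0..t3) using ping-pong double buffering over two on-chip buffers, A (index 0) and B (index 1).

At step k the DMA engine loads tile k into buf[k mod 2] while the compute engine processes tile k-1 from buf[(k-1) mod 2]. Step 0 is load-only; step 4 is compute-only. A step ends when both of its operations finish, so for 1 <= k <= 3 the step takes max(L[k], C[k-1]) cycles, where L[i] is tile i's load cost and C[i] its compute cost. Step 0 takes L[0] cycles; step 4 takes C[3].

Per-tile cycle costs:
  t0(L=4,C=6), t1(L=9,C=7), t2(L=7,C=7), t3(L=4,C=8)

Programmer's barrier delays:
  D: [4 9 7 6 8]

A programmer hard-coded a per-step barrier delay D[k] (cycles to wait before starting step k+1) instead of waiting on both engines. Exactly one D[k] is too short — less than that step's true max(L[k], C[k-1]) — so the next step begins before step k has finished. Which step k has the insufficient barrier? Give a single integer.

hazard at step 3

[0] required=L[0]=4=4 vs D=4 ok
[1] required=max(L[1]=9,C[0]=6)=9 vs D=9 ok
[2] required=max(L[2]=7,C[1]=7)=7 vs D=7 ok
[3] required=max(L[3]=4,C[2]=7)=7 vs D=6 SHORT
[4] required=C[3]=8=8 vs D=8 ok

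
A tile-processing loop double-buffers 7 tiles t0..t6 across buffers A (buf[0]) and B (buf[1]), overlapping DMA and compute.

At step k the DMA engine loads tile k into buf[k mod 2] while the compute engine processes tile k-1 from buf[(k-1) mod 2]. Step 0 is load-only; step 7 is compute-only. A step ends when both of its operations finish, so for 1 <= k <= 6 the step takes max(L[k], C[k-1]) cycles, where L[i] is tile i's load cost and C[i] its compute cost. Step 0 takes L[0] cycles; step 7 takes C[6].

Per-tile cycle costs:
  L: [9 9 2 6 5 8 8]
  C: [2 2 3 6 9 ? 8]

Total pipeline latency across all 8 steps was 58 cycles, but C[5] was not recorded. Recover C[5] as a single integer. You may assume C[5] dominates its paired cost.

C[5] = 9

step 0 | dur = L[0]=9 = 9
step 1 | dur = max(L[1]=9, C[0]=2) = 9
step 2 | dur = max(L[2]=2, C[1]=2) = 2
step 3 | dur = max(L[3]=6, C[2]=3) = 6
step 4 | dur = max(L[4]=5, C[3]=6) = 6
step 5 | dur = max(L[5]=8, C[4]=9) = 9
step 6 | dur = max(L[6]=8, C[5]=?) = C[5]  (unknown; binding)
step 7 | dur = C[6]=8 = 8
sum of known step durations = 49
dur[6] = total - known = 58 - 49 = 9
C[5] is the binding max in step 6, so C[5] = dur[6] = 9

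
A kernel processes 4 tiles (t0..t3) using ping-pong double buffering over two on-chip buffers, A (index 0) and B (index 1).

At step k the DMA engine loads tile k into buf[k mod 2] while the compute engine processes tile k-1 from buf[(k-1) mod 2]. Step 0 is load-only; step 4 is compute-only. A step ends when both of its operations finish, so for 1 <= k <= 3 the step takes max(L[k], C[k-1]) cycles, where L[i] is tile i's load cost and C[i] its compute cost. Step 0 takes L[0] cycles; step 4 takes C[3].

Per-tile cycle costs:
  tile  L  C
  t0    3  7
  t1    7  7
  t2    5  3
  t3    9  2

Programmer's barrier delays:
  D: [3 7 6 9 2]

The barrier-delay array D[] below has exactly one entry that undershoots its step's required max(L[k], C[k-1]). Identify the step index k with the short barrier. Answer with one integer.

[0] required=L[0]=3=3 vs D=3 ok
[1] required=max(L[1]=7,C[0]=7)=7 vs D=7 ok
[2] required=max(L[2]=5,C[1]=7)=7 vs D=6 SHORT
[3] required=max(L[3]=9,C[2]=3)=9 vs D=9 ok
[4] required=C[3]=2=2 vs D=2 ok

hazard at step 2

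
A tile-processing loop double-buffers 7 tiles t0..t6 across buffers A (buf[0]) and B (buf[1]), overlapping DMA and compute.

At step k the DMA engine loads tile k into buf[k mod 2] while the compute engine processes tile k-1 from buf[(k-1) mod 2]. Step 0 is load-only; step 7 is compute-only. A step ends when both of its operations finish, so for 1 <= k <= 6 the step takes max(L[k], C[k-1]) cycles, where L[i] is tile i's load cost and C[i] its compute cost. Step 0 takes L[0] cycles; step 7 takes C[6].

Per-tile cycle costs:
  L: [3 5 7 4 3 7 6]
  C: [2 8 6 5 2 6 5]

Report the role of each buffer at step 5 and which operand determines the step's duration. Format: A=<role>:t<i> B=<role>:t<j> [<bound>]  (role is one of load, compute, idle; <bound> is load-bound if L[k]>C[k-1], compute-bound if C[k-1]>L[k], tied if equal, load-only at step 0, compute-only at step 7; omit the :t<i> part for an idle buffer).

step 5: A=compute:t4 B=load:t5 [load-bound]

  0. 3=3c; end=3; A:t0 B:-
  1. max(5,2)=5c; end=8; A:t0 B:t1
  2. max(7,8)=8c; end=16; A:t2 B:t1
  3. max(4,6)=6c; end=22; A:t2 B:t3
  4. max(3,5)=5c; end=27; A:t4 B:t3
  5. max(7,2)=7c; end=34; A:t4 B:t5
  6. max(6,6)=6c; end=40; A:t6 B:t5
  7. 5=5c; end=45; A:t6 B:t5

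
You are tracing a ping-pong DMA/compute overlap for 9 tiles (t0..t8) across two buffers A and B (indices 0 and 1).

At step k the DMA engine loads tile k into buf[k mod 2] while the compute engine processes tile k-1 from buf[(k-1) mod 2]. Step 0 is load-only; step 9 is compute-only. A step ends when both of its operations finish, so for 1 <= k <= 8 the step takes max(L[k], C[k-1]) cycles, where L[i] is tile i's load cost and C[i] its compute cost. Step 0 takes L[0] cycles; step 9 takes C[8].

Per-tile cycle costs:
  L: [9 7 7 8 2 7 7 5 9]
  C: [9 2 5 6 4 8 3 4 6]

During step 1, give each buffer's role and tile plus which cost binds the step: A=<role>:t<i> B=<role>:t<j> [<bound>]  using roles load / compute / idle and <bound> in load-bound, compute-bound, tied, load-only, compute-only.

step 1: A=compute:t0 B=load:t1 [compute-bound]

  0. 9=9c; end=9; A:t0 B:-
  1. max(7,9)=9c; end=18; A:t0 B:t1
  2. max(7,2)=7c; end=25; A:t2 B:t1
  3. max(8,5)=8c; end=33; A:t2 B:t3
  4. max(2,6)=6c; end=39; A:t4 B:t3
  5. max(7,4)=7c; end=46; A:t4 B:t5
  6. max(7,8)=8c; end=54; A:t6 B:t5
  7. max(5,3)=5c; end=59; A:t6 B:t7
  8. max(9,4)=9c; end=68; A:t8 B:t7
  9. 6=6c; end=74; A:t8 B:t7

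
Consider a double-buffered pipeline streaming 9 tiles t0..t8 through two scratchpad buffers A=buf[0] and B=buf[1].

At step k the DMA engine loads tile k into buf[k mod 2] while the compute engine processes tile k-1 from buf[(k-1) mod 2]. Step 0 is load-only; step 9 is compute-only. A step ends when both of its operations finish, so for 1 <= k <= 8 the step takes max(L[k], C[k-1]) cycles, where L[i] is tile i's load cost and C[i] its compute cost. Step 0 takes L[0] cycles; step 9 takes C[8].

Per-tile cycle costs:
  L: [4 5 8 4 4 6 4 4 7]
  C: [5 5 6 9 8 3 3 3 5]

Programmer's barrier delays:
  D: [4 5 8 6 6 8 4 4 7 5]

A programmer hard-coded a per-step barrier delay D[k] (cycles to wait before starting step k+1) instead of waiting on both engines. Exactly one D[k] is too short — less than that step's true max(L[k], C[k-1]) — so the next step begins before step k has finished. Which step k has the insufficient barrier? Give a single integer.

[0] required=L[0]=4=4 vs D=4 ok
[1] required=max(L[1]=5,C[0]=5)=5 vs D=5 ok
[2] required=max(L[2]=8,C[1]=5)=8 vs D=8 ok
[3] required=max(L[3]=4,C[2]=6)=6 vs D=6 ok
[4] required=max(L[4]=4,C[3]=9)=9 vs D=6 SHORT
[5] required=max(L[5]=6,C[4]=8)=8 vs D=8 ok
[6] required=max(L[6]=4,C[5]=3)=4 vs D=4 ok
[7] required=max(L[7]=4,C[6]=3)=4 vs D=4 ok
[8] required=max(L[8]=7,C[7]=3)=7 vs D=7 ok
[9] required=C[8]=5=5 vs D=5 ok

hazard at step 4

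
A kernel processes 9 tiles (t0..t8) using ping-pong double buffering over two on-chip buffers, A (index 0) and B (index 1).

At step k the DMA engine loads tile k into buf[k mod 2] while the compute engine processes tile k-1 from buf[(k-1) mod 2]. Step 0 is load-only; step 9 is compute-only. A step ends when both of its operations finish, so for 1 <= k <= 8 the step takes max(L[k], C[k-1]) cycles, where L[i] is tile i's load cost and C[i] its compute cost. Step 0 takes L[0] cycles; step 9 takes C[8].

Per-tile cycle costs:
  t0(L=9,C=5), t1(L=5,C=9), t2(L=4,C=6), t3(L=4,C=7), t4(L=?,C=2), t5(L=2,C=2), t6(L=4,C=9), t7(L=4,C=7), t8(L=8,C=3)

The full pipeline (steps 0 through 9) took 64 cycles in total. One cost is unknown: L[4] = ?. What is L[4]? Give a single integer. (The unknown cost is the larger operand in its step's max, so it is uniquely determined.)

step 0 → dur = L[0]=9 = 9
step 1 → dur = max(L[1]=5, C[0]=5) = 5
step 2 → dur = max(L[2]=4, C[1]=9) = 9
step 3 → dur = max(L[3]=4, C[2]=6) = 6
step 4 → dur = max(L[4]=?, C[3]=7) = L[4]  (unknown; binding)
step 5 → dur = max(L[5]=2, C[4]=2) = 2
step 6 → dur = max(L[6]=4, C[5]=2) = 4
step 7 → dur = max(L[7]=4, C[6]=9) = 9
step 8 → dur = max(L[8]=8, C[7]=7) = 8
step 9 → dur = C[8]=3 = 3
sum of known step durations = 55
dur[4] = total - known = 64 - 55 = 9
L[4] is the binding max in step 4, so L[4] = dur[4] = 9

L[4] = 9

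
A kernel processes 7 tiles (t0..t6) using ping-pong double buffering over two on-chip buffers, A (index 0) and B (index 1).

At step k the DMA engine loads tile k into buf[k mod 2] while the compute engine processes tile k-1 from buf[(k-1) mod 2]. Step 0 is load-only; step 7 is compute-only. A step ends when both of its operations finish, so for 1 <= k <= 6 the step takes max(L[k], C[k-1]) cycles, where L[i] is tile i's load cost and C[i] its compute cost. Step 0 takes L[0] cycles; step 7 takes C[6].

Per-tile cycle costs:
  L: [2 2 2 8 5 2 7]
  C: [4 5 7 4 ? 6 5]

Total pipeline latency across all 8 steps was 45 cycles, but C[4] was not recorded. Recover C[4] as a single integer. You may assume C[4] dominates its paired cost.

step 0: dur = L[0]=2 = 2
step 1: dur = max(L[1]=2, C[0]=4) = 4
step 2: dur = max(L[2]=2, C[1]=5) = 5
step 3: dur = max(L[3]=8, C[2]=7) = 8
step 4: dur = max(L[4]=5, C[3]=4) = 5
step 5: dur = max(L[5]=2, C[4]=?) = C[4]  (unknown; binding)
step 6: dur = max(L[6]=7, C[5]=6) = 7
step 7: dur = C[6]=5 = 5
sum of known step durations = 36
dur[5] = total - known = 45 - 36 = 9
C[4] is the binding max in step 5, so C[4] = dur[5] = 9

C[4] = 9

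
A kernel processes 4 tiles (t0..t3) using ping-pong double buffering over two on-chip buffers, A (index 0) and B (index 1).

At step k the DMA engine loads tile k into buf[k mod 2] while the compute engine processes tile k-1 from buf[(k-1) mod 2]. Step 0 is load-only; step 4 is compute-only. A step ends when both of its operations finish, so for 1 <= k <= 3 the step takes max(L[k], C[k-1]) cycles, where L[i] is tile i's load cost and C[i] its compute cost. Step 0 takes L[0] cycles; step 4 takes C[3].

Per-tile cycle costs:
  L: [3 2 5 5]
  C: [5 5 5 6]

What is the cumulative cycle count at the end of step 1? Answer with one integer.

end_cycle[1] = 8

  0. 3=3c; end=3; A:t0 B:-
  1. max(2,5)=5c; end=8; A:t0 B:t1
  2. max(5,5)=5c; end=13; A:t2 B:t1
  3. max(5,5)=5c; end=18; A:t2 B:t3
  4. 6=6c; end=24; A:t2 B:t3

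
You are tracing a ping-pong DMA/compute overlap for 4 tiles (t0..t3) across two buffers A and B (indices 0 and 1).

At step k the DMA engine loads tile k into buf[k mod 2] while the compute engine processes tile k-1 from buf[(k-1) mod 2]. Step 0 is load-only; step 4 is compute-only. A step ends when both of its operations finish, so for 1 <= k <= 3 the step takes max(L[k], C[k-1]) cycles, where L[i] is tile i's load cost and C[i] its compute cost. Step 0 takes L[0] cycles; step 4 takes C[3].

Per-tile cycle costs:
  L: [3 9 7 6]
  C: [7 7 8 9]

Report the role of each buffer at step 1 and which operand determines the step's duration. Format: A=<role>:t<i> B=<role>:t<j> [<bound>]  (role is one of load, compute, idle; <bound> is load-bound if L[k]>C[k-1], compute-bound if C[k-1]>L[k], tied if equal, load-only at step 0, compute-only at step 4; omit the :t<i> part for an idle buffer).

step 1: A=compute:t0 B=load:t1 [load-bound]

[0] DMA t0→A (3c) ∥ CU idle ⇒ 3c, clock 3
[1] DMA t1→B (9c) ∥ CU A:t0 (7c) ⇒ 9c, clock 12
[2] DMA t2→A (7c) ∥ CU B:t1 (7c) ⇒ 7c, clock 19
[3] DMA t3→B (6c) ∥ CU A:t2 (8c) ⇒ 8c, clock 27
[4] DMA idle ∥ CU B:t3 (9c) ⇒ 9c, clock 36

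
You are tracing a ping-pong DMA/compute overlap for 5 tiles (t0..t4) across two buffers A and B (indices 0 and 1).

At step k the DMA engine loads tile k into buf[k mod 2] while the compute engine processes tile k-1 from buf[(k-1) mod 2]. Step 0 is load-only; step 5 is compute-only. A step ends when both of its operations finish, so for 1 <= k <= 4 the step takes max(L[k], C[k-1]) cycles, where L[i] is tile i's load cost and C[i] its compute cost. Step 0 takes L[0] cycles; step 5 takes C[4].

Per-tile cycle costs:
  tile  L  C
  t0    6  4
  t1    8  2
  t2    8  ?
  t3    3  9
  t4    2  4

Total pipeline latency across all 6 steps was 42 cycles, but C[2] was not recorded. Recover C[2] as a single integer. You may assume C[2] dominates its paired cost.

C[2] = 7

step 0 = dur = L[0]=6 = 6
step 1 = dur = max(L[1]=8, C[0]=4) = 8
step 2 = dur = max(L[2]=8, C[1]=2) = 8
step 3 = dur = max(L[3]=3, C[2]=?) = C[2]  (unknown; binding)
step 4 = dur = max(L[4]=2, C[3]=9) = 9
step 5 = dur = C[4]=4 = 4
sum of known step durations = 35
dur[3] = total - known = 42 - 35 = 7
C[2] is the binding max in step 3, so C[2] = dur[3] = 7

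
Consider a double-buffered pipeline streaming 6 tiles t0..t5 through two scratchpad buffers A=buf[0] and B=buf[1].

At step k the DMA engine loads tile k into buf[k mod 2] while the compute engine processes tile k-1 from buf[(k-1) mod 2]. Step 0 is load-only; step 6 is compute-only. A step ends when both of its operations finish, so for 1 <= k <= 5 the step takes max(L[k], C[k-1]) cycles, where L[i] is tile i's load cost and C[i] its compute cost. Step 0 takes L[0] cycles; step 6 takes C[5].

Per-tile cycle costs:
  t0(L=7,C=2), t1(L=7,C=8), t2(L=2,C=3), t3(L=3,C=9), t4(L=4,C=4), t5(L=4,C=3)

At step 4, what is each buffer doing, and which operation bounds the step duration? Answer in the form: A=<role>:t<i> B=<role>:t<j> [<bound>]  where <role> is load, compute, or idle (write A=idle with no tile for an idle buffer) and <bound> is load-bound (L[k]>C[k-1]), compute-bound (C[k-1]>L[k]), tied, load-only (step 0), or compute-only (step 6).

  0. 7=7c; end=7; A:t0 B:-
  1. max(7,2)=7c; end=14; A:t0 B:t1
  2. max(2,8)=8c; end=22; A:t2 B:t1
  3. max(3,3)=3c; end=25; A:t2 B:t3
  4. max(4,9)=9c; end=34; A:t4 B:t3
  5. max(4,4)=4c; end=38; A:t4 B:t5
  6. 3=3c; end=41; A:t4 B:t5

step 4: A=load:t4 B=compute:t3 [compute-bound]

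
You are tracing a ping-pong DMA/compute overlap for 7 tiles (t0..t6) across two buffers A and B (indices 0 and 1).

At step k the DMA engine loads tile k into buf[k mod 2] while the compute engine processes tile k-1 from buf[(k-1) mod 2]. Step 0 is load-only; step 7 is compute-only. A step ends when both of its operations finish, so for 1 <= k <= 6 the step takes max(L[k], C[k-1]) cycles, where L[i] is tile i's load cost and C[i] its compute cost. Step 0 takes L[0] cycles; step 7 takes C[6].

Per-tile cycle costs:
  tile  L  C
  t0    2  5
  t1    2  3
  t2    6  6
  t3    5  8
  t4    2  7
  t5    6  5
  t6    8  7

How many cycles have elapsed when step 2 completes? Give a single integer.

end_cycle[2] = 13

[0] DMA t0→A (2c) ∥ CU idle ⇒ 2c, clock 2
[1] DMA t1→B (2c) ∥ CU A:t0 (5c) ⇒ 5c, clock 7
[2] DMA t2→A (6c) ∥ CU B:t1 (3c) ⇒ 6c, clock 13
[3] DMA t3→B (5c) ∥ CU A:t2 (6c) ⇒ 6c, clock 19
[4] DMA t4→A (2c) ∥ CU B:t3 (8c) ⇒ 8c, clock 27
[5] DMA t5→B (6c) ∥ CU A:t4 (7c) ⇒ 7c, clock 34
[6] DMA t6→A (8c) ∥ CU B:t5 (5c) ⇒ 8c, clock 42
[7] DMA idle ∥ CU A:t6 (7c) ⇒ 7c, clock 49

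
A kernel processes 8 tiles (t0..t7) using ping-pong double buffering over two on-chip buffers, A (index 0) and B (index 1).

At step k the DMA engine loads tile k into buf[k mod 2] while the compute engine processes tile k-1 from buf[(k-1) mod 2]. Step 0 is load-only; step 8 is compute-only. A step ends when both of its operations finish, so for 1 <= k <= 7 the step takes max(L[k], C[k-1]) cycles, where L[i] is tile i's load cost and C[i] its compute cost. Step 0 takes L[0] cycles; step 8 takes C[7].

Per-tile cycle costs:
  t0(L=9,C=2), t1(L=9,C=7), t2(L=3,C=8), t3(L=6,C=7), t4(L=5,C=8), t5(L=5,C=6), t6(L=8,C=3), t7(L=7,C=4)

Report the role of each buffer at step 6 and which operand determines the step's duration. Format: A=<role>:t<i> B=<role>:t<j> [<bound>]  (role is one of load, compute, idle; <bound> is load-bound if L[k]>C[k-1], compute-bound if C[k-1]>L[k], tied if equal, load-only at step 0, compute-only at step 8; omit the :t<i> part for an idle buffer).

step 6: A=load:t6 B=compute:t5 [load-bound]

[0] DMA t0→A (9c) ∥ CU idle ⇒ 9c, clock 9
[1] DMA t1→B (9c) ∥ CU A:t0 (2c) ⇒ 9c, clock 18
[2] DMA t2→A (3c) ∥ CU B:t1 (7c) ⇒ 7c, clock 25
[3] DMA t3→B (6c) ∥ CU A:t2 (8c) ⇒ 8c, clock 33
[4] DMA t4→A (5c) ∥ CU B:t3 (7c) ⇒ 7c, clock 40
[5] DMA t5→B (5c) ∥ CU A:t4 (8c) ⇒ 8c, clock 48
[6] DMA t6→A (8c) ∥ CU B:t5 (6c) ⇒ 8c, clock 56
[7] DMA t7→B (7c) ∥ CU A:t6 (3c) ⇒ 7c, clock 63
[8] DMA idle ∥ CU B:t7 (4c) ⇒ 4c, clock 67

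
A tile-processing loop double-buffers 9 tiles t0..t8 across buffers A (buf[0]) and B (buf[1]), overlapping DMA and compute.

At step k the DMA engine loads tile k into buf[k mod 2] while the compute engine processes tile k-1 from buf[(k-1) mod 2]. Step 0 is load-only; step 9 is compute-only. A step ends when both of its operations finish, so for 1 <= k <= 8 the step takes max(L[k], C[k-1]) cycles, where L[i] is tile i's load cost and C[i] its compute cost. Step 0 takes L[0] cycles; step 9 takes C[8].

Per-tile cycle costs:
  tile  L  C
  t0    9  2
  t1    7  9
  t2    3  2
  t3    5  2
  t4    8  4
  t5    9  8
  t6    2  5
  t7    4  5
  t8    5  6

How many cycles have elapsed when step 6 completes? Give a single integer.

[0] DMA t0→A (9c) ∥ CU idle ⇒ 9c, clock 9
[1] DMA t1→B (7c) ∥ CU A:t0 (2c) ⇒ 7c, clock 16
[2] DMA t2→A (3c) ∥ CU B:t1 (9c) ⇒ 9c, clock 25
[3] DMA t3→B (5c) ∥ CU A:t2 (2c) ⇒ 5c, clock 30
[4] DMA t4→A (8c) ∥ CU B:t3 (2c) ⇒ 8c, clock 38
[5] DMA t5→B (9c) ∥ CU A:t4 (4c) ⇒ 9c, clock 47
[6] DMA t6→A (2c) ∥ CU B:t5 (8c) ⇒ 8c, clock 55
[7] DMA t7→B (4c) ∥ CU A:t6 (5c) ⇒ 5c, clock 60
[8] DMA t8→A (5c) ∥ CU B:t7 (5c) ⇒ 5c, clock 65
[9] DMA idle ∥ CU A:t8 (6c) ⇒ 6c, clock 71

end_cycle[6] = 55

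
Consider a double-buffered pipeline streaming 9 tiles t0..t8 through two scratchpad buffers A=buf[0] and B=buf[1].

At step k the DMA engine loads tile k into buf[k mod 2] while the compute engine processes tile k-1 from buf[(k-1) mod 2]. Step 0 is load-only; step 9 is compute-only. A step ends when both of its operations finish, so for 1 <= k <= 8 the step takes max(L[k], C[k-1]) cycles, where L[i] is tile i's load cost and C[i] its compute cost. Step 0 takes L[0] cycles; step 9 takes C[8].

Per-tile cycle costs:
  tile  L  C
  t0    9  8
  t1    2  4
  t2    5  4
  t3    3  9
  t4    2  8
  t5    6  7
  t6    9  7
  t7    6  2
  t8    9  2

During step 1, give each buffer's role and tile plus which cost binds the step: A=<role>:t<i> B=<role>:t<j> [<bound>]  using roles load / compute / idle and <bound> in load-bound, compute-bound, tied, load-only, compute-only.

step 1: A=compute:t0 B=load:t1 [compute-bound]

step 0: L[0]=9 → dur=9, Σ=9 | A=load:t0 B=idle [load-only]
step 1: L[1]=2 C[0]=8 → dur=8, Σ=17 | A=compute:t0 B=load:t1 [compute-bound]
step 2: L[2]=5 C[1]=4 → dur=5, Σ=22 | A=load:t2 B=compute:t1 [load-bound]
step 3: L[3]=3 C[2]=4 → dur=4, Σ=26 | A=compute:t2 B=load:t3 [compute-bound]
step 4: L[4]=2 C[3]=9 → dur=9, Σ=35 | A=load:t4 B=compute:t3 [compute-bound]
step 5: L[5]=6 C[4]=8 → dur=8, Σ=43 | A=compute:t4 B=load:t5 [compute-bound]
step 6: L[6]=9 C[5]=7 → dur=9, Σ=52 | A=load:t6 B=compute:t5 [load-bound]
step 7: L[7]=6 C[6]=7 → dur=7, Σ=59 | A=compute:t6 B=load:t7 [compute-bound]
step 8: L[8]=9 C[7]=2 → dur=9, Σ=68 | A=load:t8 B=compute:t7 [load-bound]
step 9: C[8]=2 → dur=2, Σ=70 | A=compute:t8 B=idle [compute-only]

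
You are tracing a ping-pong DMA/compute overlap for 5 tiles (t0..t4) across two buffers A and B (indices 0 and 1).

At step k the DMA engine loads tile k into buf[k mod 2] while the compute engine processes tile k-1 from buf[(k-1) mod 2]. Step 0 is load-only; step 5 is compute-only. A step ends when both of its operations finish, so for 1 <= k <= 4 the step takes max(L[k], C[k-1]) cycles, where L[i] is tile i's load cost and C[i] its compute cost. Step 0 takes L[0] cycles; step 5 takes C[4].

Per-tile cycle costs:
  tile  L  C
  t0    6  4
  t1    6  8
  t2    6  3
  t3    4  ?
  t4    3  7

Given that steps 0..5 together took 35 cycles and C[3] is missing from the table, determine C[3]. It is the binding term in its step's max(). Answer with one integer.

C[3] = 4

step 0: dur = L[0]=6 = 6
step 1: dur = max(L[1]=6, C[0]=4) = 6
step 2: dur = max(L[2]=6, C[1]=8) = 8
step 3: dur = max(L[3]=4, C[2]=3) = 4
step 4: dur = max(L[4]=3, C[3]=?) = C[3]  (unknown; binding)
step 5: dur = C[4]=7 = 7
sum of known step durations = 31
dur[4] = total - known = 35 - 31 = 4
C[3] is the binding max in step 4, so C[3] = dur[4] = 4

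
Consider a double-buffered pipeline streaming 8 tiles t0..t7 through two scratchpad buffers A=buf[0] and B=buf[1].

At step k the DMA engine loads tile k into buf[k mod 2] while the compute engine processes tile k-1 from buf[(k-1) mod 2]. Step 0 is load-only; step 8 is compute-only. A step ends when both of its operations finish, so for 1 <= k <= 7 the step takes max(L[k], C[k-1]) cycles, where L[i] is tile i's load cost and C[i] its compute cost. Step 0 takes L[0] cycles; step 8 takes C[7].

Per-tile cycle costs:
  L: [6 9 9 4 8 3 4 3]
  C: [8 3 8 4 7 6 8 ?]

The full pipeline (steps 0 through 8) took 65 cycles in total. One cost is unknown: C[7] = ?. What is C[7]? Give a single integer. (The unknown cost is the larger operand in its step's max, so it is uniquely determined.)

step 0: dur = L[0]=6 = 6
step 1: dur = max(L[1]=9, C[0]=8) = 9
step 2: dur = max(L[2]=9, C[1]=3) = 9
step 3: dur = max(L[3]=4, C[2]=8) = 8
step 4: dur = max(L[4]=8, C[3]=4) = 8
step 5: dur = max(L[5]=3, C[4]=7) = 7
step 6: dur = max(L[6]=4, C[5]=6) = 6
step 7: dur = max(L[7]=3, C[6]=8) = 8
step 8: dur = C[7]=? = C[7]  (unknown; binding)
sum of known step durations = 61
dur[8] = total - known = 65 - 61 = 4
C[7] is the binding max in step 8, so C[7] = dur[8] = 4

C[7] = 4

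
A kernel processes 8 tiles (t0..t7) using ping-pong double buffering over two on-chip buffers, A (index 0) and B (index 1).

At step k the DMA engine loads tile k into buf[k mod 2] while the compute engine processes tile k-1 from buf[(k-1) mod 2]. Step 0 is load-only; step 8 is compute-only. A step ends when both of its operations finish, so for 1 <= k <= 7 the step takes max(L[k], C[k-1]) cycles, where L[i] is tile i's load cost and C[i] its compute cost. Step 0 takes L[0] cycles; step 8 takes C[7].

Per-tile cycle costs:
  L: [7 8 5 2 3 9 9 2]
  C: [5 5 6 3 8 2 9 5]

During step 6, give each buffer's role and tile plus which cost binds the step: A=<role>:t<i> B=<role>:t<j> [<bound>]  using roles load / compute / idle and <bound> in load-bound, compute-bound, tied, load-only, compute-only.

step 6: A=load:t6 B=compute:t5 [load-bound]

k=0 load=t0/7c comp=- wait=7 total=7
k=1 load=t1/8c comp=t0/5c wait=8 total=15
k=2 load=t2/5c comp=t1/5c wait=5 total=20
k=3 load=t3/2c comp=t2/6c wait=6 total=26
k=4 load=t4/3c comp=t3/3c wait=3 total=29
k=5 load=t5/9c comp=t4/8c wait=9 total=38
k=6 load=t6/9c comp=t5/2c wait=9 total=47
k=7 load=t7/2c comp=t6/9c wait=9 total=56
k=8 load=- comp=t7/5c wait=5 total=61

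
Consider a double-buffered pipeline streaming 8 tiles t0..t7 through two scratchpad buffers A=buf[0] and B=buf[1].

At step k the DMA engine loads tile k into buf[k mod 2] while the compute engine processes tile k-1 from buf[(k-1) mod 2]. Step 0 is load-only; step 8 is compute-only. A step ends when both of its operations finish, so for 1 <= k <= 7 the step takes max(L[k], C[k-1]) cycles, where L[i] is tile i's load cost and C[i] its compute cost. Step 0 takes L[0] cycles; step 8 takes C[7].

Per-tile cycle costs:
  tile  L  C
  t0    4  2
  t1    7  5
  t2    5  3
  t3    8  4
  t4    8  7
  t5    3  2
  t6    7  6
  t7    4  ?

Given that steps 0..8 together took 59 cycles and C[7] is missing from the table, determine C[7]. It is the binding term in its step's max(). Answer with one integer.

C[7] = 7

step 0: dur = L[0]=4 = 4
step 1: dur = max(L[1]=7, C[0]=2) = 7
step 2: dur = max(L[2]=5, C[1]=5) = 5
step 3: dur = max(L[3]=8, C[2]=3) = 8
step 4: dur = max(L[4]=8, C[3]=4) = 8
step 5: dur = max(L[5]=3, C[4]=7) = 7
step 6: dur = max(L[6]=7, C[5]=2) = 7
step 7: dur = max(L[7]=4, C[6]=6) = 6
step 8: dur = C[7]=? = C[7]  (unknown; binding)
sum of known step durations = 52
dur[8] = total - known = 59 - 52 = 7
C[7] is the binding max in step 8, so C[7] = dur[8] = 7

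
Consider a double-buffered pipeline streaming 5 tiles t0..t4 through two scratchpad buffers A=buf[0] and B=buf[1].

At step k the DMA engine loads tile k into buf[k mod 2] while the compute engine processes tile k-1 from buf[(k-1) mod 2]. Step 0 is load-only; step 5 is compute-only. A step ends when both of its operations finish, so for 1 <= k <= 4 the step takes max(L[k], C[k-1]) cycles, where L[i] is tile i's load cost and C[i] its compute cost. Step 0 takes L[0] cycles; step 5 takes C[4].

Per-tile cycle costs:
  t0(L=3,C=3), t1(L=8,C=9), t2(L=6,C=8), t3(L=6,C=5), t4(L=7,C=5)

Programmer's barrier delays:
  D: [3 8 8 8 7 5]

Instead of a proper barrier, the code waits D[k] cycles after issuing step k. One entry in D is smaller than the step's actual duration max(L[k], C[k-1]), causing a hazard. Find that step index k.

step 0: need L[0]=3 = 3; D[0]=3 ok
step 1: need max(L[1]=8,C[0]=3) = 8; D[1]=8 ok
step 2: need max(L[2]=6,C[1]=9) = 9; D[2]=8 SHORT
step 3: need max(L[3]=6,C[2]=8) = 8; D[3]=8 ok
step 4: need max(L[4]=7,C[3]=5) = 7; D[4]=7 ok
step 5: need C[4]=5 = 5; D[5]=5 ok

hazard at step 2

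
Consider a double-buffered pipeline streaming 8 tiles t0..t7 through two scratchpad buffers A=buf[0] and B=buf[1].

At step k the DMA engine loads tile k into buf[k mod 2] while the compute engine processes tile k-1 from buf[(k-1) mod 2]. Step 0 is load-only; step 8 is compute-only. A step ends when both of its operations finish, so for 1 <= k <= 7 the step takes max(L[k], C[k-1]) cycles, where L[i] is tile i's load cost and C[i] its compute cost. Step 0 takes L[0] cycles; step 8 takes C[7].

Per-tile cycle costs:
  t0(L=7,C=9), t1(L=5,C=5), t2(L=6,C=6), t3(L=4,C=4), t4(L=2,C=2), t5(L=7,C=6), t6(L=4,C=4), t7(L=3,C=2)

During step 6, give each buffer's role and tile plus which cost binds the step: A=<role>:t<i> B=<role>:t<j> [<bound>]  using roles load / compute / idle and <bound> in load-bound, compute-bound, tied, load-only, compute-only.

k=0 load=t0/7c comp=- wait=7 total=7
k=1 load=t1/5c comp=t0/9c wait=9 total=16
k=2 load=t2/6c comp=t1/5c wait=6 total=22
k=3 load=t3/4c comp=t2/6c wait=6 total=28
k=4 load=t4/2c comp=t3/4c wait=4 total=32
k=5 load=t5/7c comp=t4/2c wait=7 total=39
k=6 load=t6/4c comp=t5/6c wait=6 total=45
k=7 load=t7/3c comp=t6/4c wait=4 total=49
k=8 load=- comp=t7/2c wait=2 total=51

step 6: A=load:t6 B=compute:t5 [compute-bound]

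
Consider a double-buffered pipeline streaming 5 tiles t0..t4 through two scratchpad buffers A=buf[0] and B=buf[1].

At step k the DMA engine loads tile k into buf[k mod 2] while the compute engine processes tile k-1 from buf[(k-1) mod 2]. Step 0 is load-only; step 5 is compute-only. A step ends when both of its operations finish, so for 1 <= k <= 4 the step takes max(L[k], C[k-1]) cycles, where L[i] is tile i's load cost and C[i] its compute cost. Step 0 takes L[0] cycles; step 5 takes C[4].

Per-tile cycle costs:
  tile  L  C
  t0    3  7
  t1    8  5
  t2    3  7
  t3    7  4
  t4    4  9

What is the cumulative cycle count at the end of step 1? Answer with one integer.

k=0 load=t0/3c comp=- wait=3 total=3
k=1 load=t1/8c comp=t0/7c wait=8 total=11
k=2 load=t2/3c comp=t1/5c wait=5 total=16
k=3 load=t3/7c comp=t2/7c wait=7 total=23
k=4 load=t4/4c comp=t3/4c wait=4 total=27
k=5 load=- comp=t4/9c wait=9 total=36

end_cycle[1] = 11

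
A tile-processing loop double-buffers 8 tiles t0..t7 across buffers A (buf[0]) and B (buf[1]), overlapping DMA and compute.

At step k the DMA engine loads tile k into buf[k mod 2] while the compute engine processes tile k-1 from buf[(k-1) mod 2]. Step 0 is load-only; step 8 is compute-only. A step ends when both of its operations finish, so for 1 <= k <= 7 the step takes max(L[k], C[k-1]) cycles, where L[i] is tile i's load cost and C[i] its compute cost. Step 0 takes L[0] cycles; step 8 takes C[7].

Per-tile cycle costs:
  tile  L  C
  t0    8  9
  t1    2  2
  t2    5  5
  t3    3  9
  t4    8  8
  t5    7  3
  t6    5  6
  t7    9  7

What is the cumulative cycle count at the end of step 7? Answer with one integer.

k=0 load=t0/8c comp=- wait=8 total=8
k=1 load=t1/2c comp=t0/9c wait=9 total=17
k=2 load=t2/5c comp=t1/2c wait=5 total=22
k=3 load=t3/3c comp=t2/5c wait=5 total=27
k=4 load=t4/8c comp=t3/9c wait=9 total=36
k=5 load=t5/7c comp=t4/8c wait=8 total=44
k=6 load=t6/5c comp=t5/3c wait=5 total=49
k=7 load=t7/9c comp=t6/6c wait=9 total=58
k=8 load=- comp=t7/7c wait=7 total=65

end_cycle[7] = 58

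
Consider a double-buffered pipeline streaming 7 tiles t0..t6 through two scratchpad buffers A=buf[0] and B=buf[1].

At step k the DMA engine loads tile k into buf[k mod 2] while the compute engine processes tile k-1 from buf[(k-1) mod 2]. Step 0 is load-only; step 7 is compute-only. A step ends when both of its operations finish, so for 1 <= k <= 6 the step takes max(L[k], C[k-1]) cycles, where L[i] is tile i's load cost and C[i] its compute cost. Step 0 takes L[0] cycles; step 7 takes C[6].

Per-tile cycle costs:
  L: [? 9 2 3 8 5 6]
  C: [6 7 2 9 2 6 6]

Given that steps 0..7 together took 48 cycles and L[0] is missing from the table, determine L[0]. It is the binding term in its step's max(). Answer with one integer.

L[0] = 3

step 0 | dur = L[0]=? = L[0]  (unknown; binding)
step 1 | dur = max(L[1]=9, C[0]=6) = 9
step 2 | dur = max(L[2]=2, C[1]=7) = 7
step 3 | dur = max(L[3]=3, C[2]=2) = 3
step 4 | dur = max(L[4]=8, C[3]=9) = 9
step 5 | dur = max(L[5]=5, C[4]=2) = 5
step 6 | dur = max(L[6]=6, C[5]=6) = 6
step 7 | dur = C[6]=6 = 6
sum of known step durations = 45
dur[0] = total - known = 48 - 45 = 3
L[0] is the binding max in step 0, so L[0] = dur[0] = 3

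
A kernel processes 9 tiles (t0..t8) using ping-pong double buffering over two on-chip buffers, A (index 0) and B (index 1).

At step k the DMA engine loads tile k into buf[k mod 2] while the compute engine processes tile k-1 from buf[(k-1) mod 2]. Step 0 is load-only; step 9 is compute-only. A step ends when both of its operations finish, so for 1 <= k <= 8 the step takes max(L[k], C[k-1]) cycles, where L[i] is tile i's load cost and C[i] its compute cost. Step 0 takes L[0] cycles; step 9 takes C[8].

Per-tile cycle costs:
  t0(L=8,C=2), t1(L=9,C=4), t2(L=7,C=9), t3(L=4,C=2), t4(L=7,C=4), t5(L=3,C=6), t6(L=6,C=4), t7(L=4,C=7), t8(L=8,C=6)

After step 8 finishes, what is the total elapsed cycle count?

  0. 8=8c; end=8; A:t0 B:-
  1. max(9,2)=9c; end=17; A:t0 B:t1
  2. max(7,4)=7c; end=24; A:t2 B:t1
  3. max(4,9)=9c; end=33; A:t2 B:t3
  4. max(7,2)=7c; end=40; A:t4 B:t3
  5. max(3,4)=4c; end=44; A:t4 B:t5
  6. max(6,6)=6c; end=50; A:t6 B:t5
  7. max(4,4)=4c; end=54; A:t6 B:t7
  8. max(8,7)=8c; end=62; A:t8 B:t7
  9. 6=6c; end=68; A:t8 B:t7

end_cycle[8] = 62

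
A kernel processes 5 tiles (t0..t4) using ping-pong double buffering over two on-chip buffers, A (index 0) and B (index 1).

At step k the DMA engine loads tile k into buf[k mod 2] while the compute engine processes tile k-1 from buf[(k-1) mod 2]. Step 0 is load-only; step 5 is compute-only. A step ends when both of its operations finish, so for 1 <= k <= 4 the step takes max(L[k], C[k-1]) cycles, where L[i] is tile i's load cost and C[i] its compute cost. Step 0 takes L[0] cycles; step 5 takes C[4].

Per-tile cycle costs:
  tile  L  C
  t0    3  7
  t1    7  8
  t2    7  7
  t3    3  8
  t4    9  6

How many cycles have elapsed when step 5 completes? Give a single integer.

  0. 3=3c; end=3; A:t0 B:-
  1. max(7,7)=7c; end=10; A:t0 B:t1
  2. max(7,8)=8c; end=18; A:t2 B:t1
  3. max(3,7)=7c; end=25; A:t2 B:t3
  4. max(9,8)=9c; end=34; A:t4 B:t3
  5. 6=6c; end=40; A:t4 B:t3

end_cycle[5] = 40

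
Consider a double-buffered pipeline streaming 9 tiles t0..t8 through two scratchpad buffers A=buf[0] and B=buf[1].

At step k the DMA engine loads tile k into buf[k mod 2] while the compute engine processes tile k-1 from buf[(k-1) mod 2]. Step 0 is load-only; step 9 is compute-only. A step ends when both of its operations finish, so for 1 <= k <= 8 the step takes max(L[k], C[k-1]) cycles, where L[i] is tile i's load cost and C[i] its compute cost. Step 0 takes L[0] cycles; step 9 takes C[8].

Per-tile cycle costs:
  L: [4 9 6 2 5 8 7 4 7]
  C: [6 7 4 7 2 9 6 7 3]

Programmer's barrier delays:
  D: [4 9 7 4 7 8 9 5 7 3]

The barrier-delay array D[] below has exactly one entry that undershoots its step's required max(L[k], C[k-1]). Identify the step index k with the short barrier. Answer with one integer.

hazard at step 7

[0] required=L[0]=4=4 vs D=4 ok
[1] required=max(L[1]=9,C[0]=6)=9 vs D=9 ok
[2] required=max(L[2]=6,C[1]=7)=7 vs D=7 ok
[3] required=max(L[3]=2,C[2]=4)=4 vs D=4 ok
[4] required=max(L[4]=5,C[3]=7)=7 vs D=7 ok
[5] required=max(L[5]=8,C[4]=2)=8 vs D=8 ok
[6] required=max(L[6]=7,C[5]=9)=9 vs D=9 ok
[7] required=max(L[7]=4,C[6]=6)=6 vs D=5 SHORT
[8] required=max(L[8]=7,C[7]=7)=7 vs D=7 ok
[9] required=C[8]=3=3 vs D=3 ok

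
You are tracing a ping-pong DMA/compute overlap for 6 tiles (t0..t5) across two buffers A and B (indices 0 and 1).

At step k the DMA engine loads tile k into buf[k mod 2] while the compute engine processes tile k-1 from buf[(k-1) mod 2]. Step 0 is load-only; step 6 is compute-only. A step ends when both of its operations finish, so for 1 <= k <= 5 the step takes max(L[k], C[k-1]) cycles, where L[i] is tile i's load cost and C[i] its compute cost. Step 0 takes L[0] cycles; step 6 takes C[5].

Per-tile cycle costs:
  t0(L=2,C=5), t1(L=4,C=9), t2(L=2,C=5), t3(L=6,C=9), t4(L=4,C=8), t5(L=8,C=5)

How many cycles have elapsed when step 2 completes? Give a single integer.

end_cycle[2] = 16

[0] DMA t0→A (2c) ∥ CU idle ⇒ 2c, clock 2
[1] DMA t1→B (4c) ∥ CU A:t0 (5c) ⇒ 5c, clock 7
[2] DMA t2→A (2c) ∥ CU B:t1 (9c) ⇒ 9c, clock 16
[3] DMA t3→B (6c) ∥ CU A:t2 (5c) ⇒ 6c, clock 22
[4] DMA t4→A (4c) ∥ CU B:t3 (9c) ⇒ 9c, clock 31
[5] DMA t5→B (8c) ∥ CU A:t4 (8c) ⇒ 8c, clock 39
[6] DMA idle ∥ CU B:t5 (5c) ⇒ 5c, clock 44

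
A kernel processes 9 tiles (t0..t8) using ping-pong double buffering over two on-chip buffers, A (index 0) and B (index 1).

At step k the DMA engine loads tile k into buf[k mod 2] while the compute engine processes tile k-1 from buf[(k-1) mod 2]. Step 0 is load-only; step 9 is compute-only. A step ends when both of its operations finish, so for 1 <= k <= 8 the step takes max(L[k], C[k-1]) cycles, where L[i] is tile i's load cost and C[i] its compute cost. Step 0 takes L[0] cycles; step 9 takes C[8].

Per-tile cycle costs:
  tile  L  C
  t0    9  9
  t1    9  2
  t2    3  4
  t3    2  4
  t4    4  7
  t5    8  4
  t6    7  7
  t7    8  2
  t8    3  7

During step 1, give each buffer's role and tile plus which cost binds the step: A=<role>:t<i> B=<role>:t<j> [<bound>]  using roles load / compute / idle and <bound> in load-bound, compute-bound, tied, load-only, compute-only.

  0. 9=9c; end=9; A:t0 B:-
  1. max(9,9)=9c; end=18; A:t0 B:t1
  2. max(3,2)=3c; end=21; A:t2 B:t1
  3. max(2,4)=4c; end=25; A:t2 B:t3
  4. max(4,4)=4c; end=29; A:t4 B:t3
  5. max(8,7)=8c; end=37; A:t4 B:t5
  6. max(7,4)=7c; end=44; A:t6 B:t5
  7. max(8,7)=8c; end=52; A:t6 B:t7
  8. max(3,2)=3c; end=55; A:t8 B:t7
  9. 7=7c; end=62; A:t8 B:t7

step 1: A=compute:t0 B=load:t1 [tied]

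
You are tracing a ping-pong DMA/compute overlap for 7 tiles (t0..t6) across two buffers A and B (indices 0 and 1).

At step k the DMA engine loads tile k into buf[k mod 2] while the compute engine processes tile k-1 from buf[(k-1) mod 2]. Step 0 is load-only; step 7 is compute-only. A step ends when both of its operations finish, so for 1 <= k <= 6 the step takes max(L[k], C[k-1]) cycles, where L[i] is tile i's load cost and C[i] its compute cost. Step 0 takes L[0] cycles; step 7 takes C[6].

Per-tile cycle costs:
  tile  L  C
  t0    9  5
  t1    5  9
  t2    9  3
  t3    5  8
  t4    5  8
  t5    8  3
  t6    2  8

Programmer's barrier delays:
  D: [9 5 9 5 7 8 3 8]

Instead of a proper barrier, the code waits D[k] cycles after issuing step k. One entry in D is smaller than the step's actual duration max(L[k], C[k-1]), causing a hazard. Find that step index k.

hazard at step 4

step 0: need L[0]=9 = 9; D[0]=9 ok
step 1: need max(L[1]=5,C[0]=5) = 5; D[1]=5 ok
step 2: need max(L[2]=9,C[1]=9) = 9; D[2]=9 ok
step 3: need max(L[3]=5,C[2]=3) = 5; D[3]=5 ok
step 4: need max(L[4]=5,C[3]=8) = 8; D[4]=7 SHORT
step 5: need max(L[5]=8,C[4]=8) = 8; D[5]=8 ok
step 6: need max(L[6]=2,C[5]=3) = 3; D[6]=3 ok
step 7: need C[6]=8 = 8; D[7]=8 ok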